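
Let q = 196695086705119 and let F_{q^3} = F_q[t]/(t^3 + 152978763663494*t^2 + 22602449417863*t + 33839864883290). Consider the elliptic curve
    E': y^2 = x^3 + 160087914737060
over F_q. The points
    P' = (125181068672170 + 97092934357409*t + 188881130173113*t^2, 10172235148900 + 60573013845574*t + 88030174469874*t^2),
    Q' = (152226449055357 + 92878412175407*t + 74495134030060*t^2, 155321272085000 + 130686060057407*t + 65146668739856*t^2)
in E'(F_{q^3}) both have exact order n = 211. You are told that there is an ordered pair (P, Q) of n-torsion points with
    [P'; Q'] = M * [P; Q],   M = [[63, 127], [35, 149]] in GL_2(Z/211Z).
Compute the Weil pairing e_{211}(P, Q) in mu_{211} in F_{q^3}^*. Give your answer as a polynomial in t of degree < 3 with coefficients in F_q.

Since e_{211}(P,P)=e_{211}(Q,Q)=1 and e_{211}(Q,P)=e_{211}(P,Q)^{-1}, expanding e_{211}(63*P + 127*Q,35*P + 149*Q) leaves e(P,Q)^det(M).
det M = 63*149 - 127*35 = 4942 = 89 (mod 211); 89^{-1} = 147 (mod 211).
n = 211 = (11010011)_2 (8 bits, wt 5); accumulate f_{211,P'}(Q'+S)/f_{211,P'}(S) along the 7-step ladder.
Result: e(P',Q') = 89340705207857 + 176885594518537*t + 92155596470338*t^2.
Raise to 147: e(P,Q) = 36455945520389 + 139084957898346*t + 30133807271138*t^2 in mu_{211}.

36455945520389 + 139084957898346*t + 30133807271138*t^2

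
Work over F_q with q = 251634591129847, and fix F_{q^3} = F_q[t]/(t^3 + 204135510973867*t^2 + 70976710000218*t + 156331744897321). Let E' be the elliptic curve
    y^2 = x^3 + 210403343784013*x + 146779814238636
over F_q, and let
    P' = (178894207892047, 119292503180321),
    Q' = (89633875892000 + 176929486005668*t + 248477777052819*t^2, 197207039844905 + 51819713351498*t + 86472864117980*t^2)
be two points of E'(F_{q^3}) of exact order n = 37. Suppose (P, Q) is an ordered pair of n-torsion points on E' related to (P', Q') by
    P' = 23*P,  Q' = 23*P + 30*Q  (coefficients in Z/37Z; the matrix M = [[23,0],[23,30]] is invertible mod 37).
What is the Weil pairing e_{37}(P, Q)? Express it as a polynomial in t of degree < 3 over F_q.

76711140555714 + 162530368056132*t + 73096111294527*t^2

e_{37} is bilinear + alternating on E[37], so e_{37}(23*P, 23*P + 30*Q) = e_{37}(P,Q)^(23*30-0*23).
det(M) mod 37 = 24; its inverse in (Z/37)^* is 17 (check: 24*17 mod 37 = 1).
n = 37 = (100101)_2 (6 bits, wt 3); accumulate f_{37,P'}(Q'+S)/f_{37,P'}(S) along the 5-step ladder.
f_P(D_Q)/f_Q(D_P) = 130552988317319 + 107867106931340*t + 152659746295566*t^2.
Thus e_{37}(P,Q) = 76711140555714 + 162530368056132*t + 73096111294527*t^2.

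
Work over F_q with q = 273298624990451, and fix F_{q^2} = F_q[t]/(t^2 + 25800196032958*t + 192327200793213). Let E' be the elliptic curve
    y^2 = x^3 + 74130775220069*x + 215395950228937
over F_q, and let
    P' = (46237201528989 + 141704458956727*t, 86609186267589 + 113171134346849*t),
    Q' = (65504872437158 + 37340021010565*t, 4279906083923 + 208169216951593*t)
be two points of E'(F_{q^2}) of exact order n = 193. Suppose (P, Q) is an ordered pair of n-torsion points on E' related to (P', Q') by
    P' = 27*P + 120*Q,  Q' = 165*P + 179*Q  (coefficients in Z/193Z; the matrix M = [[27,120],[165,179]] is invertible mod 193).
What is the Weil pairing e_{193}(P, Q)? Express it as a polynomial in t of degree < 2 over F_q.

Alternating bilinearity on E[193] (values in mu_{193} in F_{273298624990451^2}) gives e(P',Q') = e(P,Q)^det(M).
det(M) mod 193 = 87; its inverse in (Z/193)^* is 71 (check: 87*71 mod 193 = 1).
Double-and-add over 11000001: 8-1 doublings, 3-1 additions; each step l_{T,T}/v_{2T} or l_{T,P'}/v at Q'+S for random S.
Result: e(P',Q') = 50893979649099 + 123307325279031*t.
e_{193}(P,Q) = (50893979649099 + 123307325279031*t)^{71} = 251802150883231 + 56625010936717*t.

251802150883231 + 56625010936717*t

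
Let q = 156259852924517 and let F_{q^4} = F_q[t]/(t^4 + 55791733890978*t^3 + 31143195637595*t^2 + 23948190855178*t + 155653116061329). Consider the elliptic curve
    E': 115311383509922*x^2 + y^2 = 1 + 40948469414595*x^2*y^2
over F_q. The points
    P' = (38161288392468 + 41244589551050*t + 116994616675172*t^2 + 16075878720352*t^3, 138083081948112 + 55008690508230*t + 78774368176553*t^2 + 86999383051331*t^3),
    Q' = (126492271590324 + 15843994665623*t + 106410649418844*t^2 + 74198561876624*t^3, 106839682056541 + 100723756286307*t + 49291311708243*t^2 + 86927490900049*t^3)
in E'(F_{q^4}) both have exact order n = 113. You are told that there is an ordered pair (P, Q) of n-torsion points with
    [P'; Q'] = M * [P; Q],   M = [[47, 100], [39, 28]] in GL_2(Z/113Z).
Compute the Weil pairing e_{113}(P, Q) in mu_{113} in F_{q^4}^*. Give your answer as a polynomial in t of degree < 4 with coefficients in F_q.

Since e_{113}(P,P)=e_{113}(Q,Q)=1 and e_{113}(Q,P)=e_{113}(P,Q)^{-1}, expanding e_{113}(47*P + 100*Q,39*P + 28*Q) leaves e(P,Q)^det(M).
So e_{113}(P,Q) = e_{113}(P',Q')^{98}, since 15*98 = 1 mod 113.
Edwards->Montgomery: u=(1+y)/(1-y), v=u/x -> 65938980254369v^2=u^3+u; then x_W=57655691754961u: y^2=x^3+38308779779614*x.
n = 113 = (1110001)_2 (7 bits, wt 4); accumulate f_{113,P'}(Q'+S)/f_{113,P'}(S) along the 6-step ladder.
f_P(D_Q)/f_Q(D_P) = 89469514651951 + 120466778733389*t + 25042549054119*t^2 + 116517822570250*t^3.
Hence e(P,Q) = 4500288294921 + 78656075992055*t + 102989904939166*t^2 + 39616960681484*t^3 in F_{156259852924517^4}^*.

4500288294921 + 78656075992055*t + 102989904939166*t^2 + 39616960681484*t^3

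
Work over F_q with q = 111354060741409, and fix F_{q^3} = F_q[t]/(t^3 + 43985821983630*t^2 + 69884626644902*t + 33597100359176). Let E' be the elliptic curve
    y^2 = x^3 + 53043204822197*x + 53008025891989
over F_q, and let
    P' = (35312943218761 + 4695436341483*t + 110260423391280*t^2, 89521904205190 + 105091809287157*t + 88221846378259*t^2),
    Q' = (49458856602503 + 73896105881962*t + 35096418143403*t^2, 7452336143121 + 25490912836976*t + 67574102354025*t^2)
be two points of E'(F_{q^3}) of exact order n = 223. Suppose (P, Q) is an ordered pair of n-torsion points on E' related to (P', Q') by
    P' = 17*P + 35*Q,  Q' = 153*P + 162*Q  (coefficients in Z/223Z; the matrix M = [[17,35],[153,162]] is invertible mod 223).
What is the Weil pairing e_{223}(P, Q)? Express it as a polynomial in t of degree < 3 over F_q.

15971427384539 + 84146948287306*t + 15796696152496*t^2

Alternating bilinearity on E[223] (values in mu_{223} in F_{111354060741409^3}) gives e(P',Q') = e(P,Q)^det(M).
det(M) mod 223 = 75; its inverse in (Z/223)^* is 113 (check: 75*113 mod 223 = 1).
Miller loop for e_{223} over F_{111354060741409^3}: bits of 223 = 11011111; 7 double steps + 6 add steps, l/v at each.
So e_{223}(P',Q') = 11233287455183 + 38867891501228*t + 34907589363519*t^2.
e_{223}(P,Q) = (11233287455183 + 38867891501228*t + 34907589363519*t^2)^{113} = 15971427384539 + 84146948287306*t + 15796696152496*t^2.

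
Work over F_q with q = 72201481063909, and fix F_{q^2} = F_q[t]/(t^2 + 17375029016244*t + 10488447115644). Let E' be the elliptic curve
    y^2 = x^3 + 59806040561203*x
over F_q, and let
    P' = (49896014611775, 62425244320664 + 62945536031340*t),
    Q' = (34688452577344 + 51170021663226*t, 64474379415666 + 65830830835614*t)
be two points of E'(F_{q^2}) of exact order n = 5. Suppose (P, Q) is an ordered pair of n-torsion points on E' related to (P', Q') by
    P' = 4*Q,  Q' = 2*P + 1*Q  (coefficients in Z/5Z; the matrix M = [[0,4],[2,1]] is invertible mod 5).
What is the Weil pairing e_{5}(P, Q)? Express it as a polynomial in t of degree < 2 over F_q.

e_{5} is bilinear + alternating on E[5], so e_{5}(4*Q, 2*P + 1*Q) = e_{5}(P,Q)^(0*1-4*2).
Inverting 2 mod 5: 3. Thus e_{5}(P,Q) = e(P',Q')^{3}.
Double-and-add over 101: 3-1 doublings, 2-1 additions; each step l_{T,T}/v_{2T} or l_{T,P'}/v at Q'+S for random S.
So e_{5}(P',Q') = 6705743652070 + 7928903872206*t.
e_{5}(P,Q) = (6705743652070 + 7928903872206*t)^{3} = 30831672084517 + 63360913131580*t.

30831672084517 + 63360913131580*t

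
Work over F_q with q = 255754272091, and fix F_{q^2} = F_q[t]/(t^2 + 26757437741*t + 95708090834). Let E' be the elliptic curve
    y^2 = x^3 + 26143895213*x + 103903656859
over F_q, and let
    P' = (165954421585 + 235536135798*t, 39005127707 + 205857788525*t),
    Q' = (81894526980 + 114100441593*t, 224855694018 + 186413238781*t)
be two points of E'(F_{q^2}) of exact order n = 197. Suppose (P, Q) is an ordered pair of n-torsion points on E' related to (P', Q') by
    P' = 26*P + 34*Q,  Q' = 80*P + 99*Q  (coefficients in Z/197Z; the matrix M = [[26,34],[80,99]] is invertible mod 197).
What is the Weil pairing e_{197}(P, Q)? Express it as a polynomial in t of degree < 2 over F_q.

The 197-Weil pairing on E[197] over F_{255754272091} is alternating-bilinear: e_{197}(P',Q') = e_{197}(P,Q)^det(M).
det M = 26*99 - 34*80 = -146 = 51 (mod 197); 51^{-1} = 85 (mod 197).
8-bit Miller (11000101) on E'/F_{255754272091} with a'=26143895213, b'=103903656859: accumulate tangent/chord ratios at Q'+S and P'+S'.
f_P(D_Q)/f_Q(D_P) = 196951226428 + 158511844805*t.
e_{197}(P,Q) = (196951226428 + 158511844805*t)^{85} = 67111168002 + 75865237964*t.

67111168002 + 75865237964*t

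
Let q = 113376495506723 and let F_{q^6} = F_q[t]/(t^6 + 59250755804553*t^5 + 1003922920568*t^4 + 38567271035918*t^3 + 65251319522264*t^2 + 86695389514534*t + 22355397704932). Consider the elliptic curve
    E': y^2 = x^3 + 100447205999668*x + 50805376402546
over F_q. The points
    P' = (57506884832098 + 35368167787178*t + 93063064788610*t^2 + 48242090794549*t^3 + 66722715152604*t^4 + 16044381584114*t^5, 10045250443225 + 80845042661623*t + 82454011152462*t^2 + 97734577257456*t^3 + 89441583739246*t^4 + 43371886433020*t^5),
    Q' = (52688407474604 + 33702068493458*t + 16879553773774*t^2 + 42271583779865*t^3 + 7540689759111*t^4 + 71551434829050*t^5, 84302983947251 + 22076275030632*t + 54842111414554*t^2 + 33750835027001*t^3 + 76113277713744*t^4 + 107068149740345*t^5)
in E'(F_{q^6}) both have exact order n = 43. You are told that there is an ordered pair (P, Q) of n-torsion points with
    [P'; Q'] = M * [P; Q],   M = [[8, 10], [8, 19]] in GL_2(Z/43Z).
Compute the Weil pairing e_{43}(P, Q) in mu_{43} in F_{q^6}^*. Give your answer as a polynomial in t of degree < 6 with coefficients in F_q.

Since e_{43}(P,P)=e_{43}(Q,Q)=1 and e_{43}(Q,P)=e_{43}(P,Q)^{-1}, expanding e_{43}(8*P + 10*Q,8*P + 19*Q) leaves e(P,Q)^det(M).
So e_{43}(P,Q) = e_{43}(P',Q')^{3}, since 29*3 = 1 mod 43.
6-bit Miller (101011) on E'/F_{113376495506723} with a'=100447205999668, b'=50805376402546: accumulate tangent/chord ratios at Q'+S and P'+S'.
The quotient is 44915709993320 + 72722988847769*t + 22390828961467*t^2 + 74035539345236*t^3 + 36057561960534*t^4 + 39546194548021*t^5.
Finally e_{43}(P,Q) = 52714215419654 + 112887747728981*t + 99048292088414*t^2 + 56292795520262*t^3 + 18037718743851*t^4 + 74333927960238*t^5.

52714215419654 + 112887747728981*t + 99048292088414*t^2 + 56292795520262*t^3 + 18037718743851*t^4 + 74333927960238*t^5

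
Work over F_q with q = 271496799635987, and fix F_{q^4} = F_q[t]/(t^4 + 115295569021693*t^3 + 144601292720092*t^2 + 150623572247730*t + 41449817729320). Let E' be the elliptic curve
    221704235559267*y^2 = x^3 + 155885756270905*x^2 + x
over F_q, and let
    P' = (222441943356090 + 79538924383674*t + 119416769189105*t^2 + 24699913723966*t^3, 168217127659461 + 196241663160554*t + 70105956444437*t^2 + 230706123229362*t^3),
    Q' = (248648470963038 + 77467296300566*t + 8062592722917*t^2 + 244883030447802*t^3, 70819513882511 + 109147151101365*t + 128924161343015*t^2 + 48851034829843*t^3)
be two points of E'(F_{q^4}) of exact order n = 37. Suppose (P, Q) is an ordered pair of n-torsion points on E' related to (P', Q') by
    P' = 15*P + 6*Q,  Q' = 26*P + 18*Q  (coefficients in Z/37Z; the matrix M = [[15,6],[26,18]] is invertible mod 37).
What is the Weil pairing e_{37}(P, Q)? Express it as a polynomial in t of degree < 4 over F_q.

103511198723223 + 129352278405180*t + 158635435059174*t^2 + 79006456884901*t^3

Under M = [[15,6],[26,18]] in GL_2(Z/37), e_{37}(P',Q') = e_{37}(P,Q)^(15*18-6*26 mod 37).
det(M) mod 37 = 3; its inverse in (Z/37)^* is 25 (check: 3*25 mod 37 = 1).
(x,y)|->(12867666861128x+90756026619565,12867666861128y) sends E' to y^2=x^3+245945202910571*x+196131276632744.
Build f_{37,P'} and f_{37,Q'} via the 6-bit ladder of 37=100101_2; evaluate at shifted divisors; quotient in F_{271496799635987^4}.
e_{37}(P',Q') = 125960592040379 + 175146260639291*t + 121921772887199*t^2 + 126356143781328*t^3.
Hence e(P,Q) = 103511198723223 + 129352278405180*t + 158635435059174*t^2 + 79006456884901*t^3 in F_{271496799635987^4}^*.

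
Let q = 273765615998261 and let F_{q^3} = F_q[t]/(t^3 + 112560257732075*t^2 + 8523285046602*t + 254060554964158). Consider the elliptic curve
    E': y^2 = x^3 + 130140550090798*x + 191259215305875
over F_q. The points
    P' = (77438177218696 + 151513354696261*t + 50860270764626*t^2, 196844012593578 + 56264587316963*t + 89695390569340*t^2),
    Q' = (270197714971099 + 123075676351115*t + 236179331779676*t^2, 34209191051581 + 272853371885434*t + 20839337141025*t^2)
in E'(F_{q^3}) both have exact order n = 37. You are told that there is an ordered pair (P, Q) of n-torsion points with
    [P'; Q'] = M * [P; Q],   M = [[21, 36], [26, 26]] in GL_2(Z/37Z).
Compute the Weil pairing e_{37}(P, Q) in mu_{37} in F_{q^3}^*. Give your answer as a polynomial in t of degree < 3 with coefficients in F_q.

163901546699980 + 85979312869608*t + 199473728525742*t^2

Under M = [[21,36],[26,26]] in GL_2(Z/37), e_{37}(P',Q') = e_{37}(P,Q)^(21*26-36*26 mod 37).
det M = 21*26 - 36*26 = -390 = 17 (mod 37); 17^{-1} = 24 (mod 37).
Miller loop for e_{37} over F_{273765615998261^3}: bits of 37 = 100101; 5 double steps + 2 add steps, l/v at each.
Miller gives e_{37}(P',Q') = 10921722731574 + 113434405365669*t + 147256772726382*t^2 in F_{273765615998261^3}.
(10921722731574 + 113434405365669*t + 147256772726382*t^2)^{24} mod (273765615998261,f) = 163901546699980 + 85979312869608*t + 199473728525742*t^2.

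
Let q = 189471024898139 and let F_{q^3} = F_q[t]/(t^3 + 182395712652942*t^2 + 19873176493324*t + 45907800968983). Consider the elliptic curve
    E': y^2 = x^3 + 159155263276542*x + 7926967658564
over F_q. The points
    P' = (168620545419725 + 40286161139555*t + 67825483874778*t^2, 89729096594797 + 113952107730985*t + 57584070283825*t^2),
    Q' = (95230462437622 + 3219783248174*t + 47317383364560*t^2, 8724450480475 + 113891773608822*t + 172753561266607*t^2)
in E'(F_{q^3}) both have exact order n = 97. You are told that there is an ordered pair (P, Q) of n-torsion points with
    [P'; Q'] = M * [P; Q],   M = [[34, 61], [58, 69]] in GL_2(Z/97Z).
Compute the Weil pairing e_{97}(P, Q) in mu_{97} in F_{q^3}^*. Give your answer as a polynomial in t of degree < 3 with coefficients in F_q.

141760628782210 + 102671912767410*t + 94933630526101*t^2

Alternating bilinearity on E[97] (values in mu_{97} in F_{189471024898139^3}) gives e(P',Q') = e(P,Q)^det(M).
Inverting 69 mod 97: 45. Thus e_{97}(P,Q) = e(P',Q')^{45}.
n = 97 = (1100001)_2 (7 bits, wt 3); accumulate f_{97,P'}(Q'+S)/f_{97,P'}(S) along the 6-step ladder.
So e_{97}(P',Q') = 97303314722676 + 129671122139184*t + 86256923264858*t^2.
Finally e_{97}(P,Q) = 141760628782210 + 102671912767410*t + 94933630526101*t^2.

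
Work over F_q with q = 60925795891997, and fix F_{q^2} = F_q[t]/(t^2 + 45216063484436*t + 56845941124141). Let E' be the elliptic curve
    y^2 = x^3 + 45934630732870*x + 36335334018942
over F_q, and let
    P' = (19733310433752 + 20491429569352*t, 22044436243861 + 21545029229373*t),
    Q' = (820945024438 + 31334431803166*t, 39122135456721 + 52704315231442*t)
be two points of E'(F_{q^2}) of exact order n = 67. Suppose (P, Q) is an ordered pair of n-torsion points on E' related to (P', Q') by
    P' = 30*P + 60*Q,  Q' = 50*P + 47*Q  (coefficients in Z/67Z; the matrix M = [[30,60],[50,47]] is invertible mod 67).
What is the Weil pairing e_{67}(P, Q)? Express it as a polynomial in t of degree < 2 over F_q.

e_{67}(aP+bQ,cP+dQ) = e_{67}(P,Q)^(ad-bc); with (a,b,c,d)=(30,60,50,47) this gives the det-67 law.
30*47 - 60*50 = -1590; reduced mod 67: det = 18, inverse 41.
Build f_{67,P'} and f_{67,Q'} via the 7-bit ladder of 67=1000011_2; evaluate at shifted divisors; quotient in F_{60925795891997^2}.
e_{67}(P',Q') = 27250529014762 + 57553034957715*t.
(27250529014762 + 57553034957715*t)^{41} mod (60925795891997,f) = 53826179239470 + 29756314938493*t.

53826179239470 + 29756314938493*t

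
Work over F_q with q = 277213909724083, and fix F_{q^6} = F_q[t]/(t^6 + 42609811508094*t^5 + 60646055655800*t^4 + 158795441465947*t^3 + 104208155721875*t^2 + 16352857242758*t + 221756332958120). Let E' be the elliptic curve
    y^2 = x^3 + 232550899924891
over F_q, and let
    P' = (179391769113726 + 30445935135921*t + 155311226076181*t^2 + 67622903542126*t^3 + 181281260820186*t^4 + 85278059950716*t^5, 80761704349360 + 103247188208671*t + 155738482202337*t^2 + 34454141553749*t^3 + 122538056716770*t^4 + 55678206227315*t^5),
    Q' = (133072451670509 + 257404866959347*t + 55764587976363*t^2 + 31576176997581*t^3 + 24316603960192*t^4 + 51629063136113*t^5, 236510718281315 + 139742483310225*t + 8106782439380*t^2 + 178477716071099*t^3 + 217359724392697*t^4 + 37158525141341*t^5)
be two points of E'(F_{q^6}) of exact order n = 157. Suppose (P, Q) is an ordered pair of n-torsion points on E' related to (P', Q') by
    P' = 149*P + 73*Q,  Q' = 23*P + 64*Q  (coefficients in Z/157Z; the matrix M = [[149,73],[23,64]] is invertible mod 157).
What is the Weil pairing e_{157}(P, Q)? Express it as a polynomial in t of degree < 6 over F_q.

270724032109705 + 232640217114949*t + 13539475113248*t^2 + 235039364356738*t^3 + 25869641869243*t^4 + 265562865273033*t^5

Since e_{157}(P,P)=e_{157}(Q,Q)=1 and e_{157}(Q,P)=e_{157}(P,Q)^{-1}, expanding e_{157}(149*P + 73*Q,23*P + 64*Q) leaves e(P,Q)^det(M).
Hence e(P,Q) = e(P',Q')^{45} where 45 = 7^{-1} mod 157.
n = 157 = (10011101)_2 (8 bits, wt 5); accumulate f_{157,P'}(Q'+S)/f_{157,P'}(S) along the 7-step ladder.
Miller gives e_{157}(P',Q') = 234390561686700 + 147233937167813*t + 68465849741901*t^2 + 31407748456278*t^3 + 104903107158434*t^4 + 137171037284923*t^5 in F_{277213909724083^6}.
Thus e_{157}(P,Q) = 270724032109705 + 232640217114949*t + 13539475113248*t^2 + 235039364356738*t^3 + 25869641869243*t^4 + 265562865273033*t^5.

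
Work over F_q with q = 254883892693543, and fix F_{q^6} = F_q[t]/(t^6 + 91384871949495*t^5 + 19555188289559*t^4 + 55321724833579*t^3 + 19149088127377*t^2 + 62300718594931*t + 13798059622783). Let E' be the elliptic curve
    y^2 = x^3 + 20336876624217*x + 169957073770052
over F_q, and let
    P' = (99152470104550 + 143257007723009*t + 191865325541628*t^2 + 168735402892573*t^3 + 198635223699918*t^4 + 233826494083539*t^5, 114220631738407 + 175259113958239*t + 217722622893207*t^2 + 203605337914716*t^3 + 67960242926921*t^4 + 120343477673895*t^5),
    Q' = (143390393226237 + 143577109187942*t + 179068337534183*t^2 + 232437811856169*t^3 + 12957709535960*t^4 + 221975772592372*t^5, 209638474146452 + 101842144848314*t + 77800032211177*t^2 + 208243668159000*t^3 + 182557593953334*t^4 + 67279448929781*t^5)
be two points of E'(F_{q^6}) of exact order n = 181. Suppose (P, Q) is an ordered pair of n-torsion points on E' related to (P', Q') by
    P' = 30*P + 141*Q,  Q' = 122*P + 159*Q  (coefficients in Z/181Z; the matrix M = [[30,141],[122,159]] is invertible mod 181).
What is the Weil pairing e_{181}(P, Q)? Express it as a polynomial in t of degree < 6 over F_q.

Since e_{181}(P,P)=e_{181}(Q,Q)=1 and e_{181}(Q,P)=e_{181}(P,Q)^{-1}, expanding e_{181}(30*P + 141*Q,122*P + 159*Q) leaves e(P,Q)^det(M).
det M = 30*159 - 141*122 = -12432 = 57 (mod 181); 57^{-1} = 54 (mod 181).
n = 181 = (10110101)_2 (8 bits, wt 5); accumulate f_{181,P'}(Q'+S)/f_{181,P'}(S) along the 7-step ladder.
Result: e(P',Q') = 27580162469146 + 231779641152370*t + 114153316153008*t^2 + 3595799050216*t^3 + 106154921496180*t^4 + 75053286110238*t^5.
Finally e_{181}(P,Q) = 83809192468392 + 102054726337695*t + 48039731422550*t^2 + 75181182423687*t^3 + 117493870812343*t^4 + 249803128748190*t^5.

83809192468392 + 102054726337695*t + 48039731422550*t^2 + 75181182423687*t^3 + 117493870812343*t^4 + 249803128748190*t^5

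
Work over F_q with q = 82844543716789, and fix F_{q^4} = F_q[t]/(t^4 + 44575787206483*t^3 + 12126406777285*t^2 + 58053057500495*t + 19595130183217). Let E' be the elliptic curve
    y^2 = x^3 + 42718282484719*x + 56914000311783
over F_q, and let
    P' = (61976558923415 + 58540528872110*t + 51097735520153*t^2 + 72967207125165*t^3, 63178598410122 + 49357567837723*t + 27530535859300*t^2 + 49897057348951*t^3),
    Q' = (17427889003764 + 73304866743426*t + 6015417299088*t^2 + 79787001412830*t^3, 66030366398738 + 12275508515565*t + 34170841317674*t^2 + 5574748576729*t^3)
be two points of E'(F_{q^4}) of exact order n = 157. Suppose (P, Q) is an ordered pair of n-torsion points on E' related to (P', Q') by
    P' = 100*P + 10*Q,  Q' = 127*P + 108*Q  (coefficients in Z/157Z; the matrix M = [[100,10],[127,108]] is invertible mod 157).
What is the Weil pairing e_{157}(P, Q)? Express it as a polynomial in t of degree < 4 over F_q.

28748961688832 + 45184086351032*t + 23060138103778*t^2 + 30077339835588*t^3

Since e_{157}(P,P)=e_{157}(Q,Q)=1 and e_{157}(Q,P)=e_{157}(P,Q)^{-1}, expanding e_{157}(100*P + 10*Q,127*P + 108*Q) leaves e(P,Q)^det(M).
100*108 - 10*127 = 9530; reduced mod 157: det = 110, inverse 10.
Miller loop for e_{157} over F_{82844543716789^4}: bits of 157 = 10011101; 7 double steps + 4 add steps, l/v at each.
So e_{157}(P',Q') = 27982649313646 + 45434449870574*t + 76653139452139*t^2 + 57515334795999*t^3.
e_{157}(P,Q) = (27982649313646 + 45434449870574*t + 76653139452139*t^2 + 57515334795999*t^3)^{10} = 28748961688832 + 45184086351032*t + 23060138103778*t^2 + 30077339835588*t^3.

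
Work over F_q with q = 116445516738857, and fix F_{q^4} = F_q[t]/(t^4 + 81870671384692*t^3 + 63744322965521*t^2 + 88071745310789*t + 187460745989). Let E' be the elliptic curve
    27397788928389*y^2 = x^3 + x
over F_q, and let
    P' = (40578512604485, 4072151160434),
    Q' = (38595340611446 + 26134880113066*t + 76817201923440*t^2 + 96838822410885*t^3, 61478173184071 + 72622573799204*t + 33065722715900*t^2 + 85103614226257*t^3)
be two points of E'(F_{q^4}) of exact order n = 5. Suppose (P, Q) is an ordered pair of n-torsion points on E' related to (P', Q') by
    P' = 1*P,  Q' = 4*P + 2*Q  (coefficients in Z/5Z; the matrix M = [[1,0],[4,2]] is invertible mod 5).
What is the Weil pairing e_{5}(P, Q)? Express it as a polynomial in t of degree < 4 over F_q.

Alternating bilinearity on E[5] (values in mu_{5} in F_{116445516738857^4}) gives e(P',Q') = e(P,Q)^det(M).
det(M) mod 5 = 2; its inverse in (Z/5)^* is 3 (check: 2*3 mod 5 = 1).
Undo Montgomery via alpha=0, beta=46700413517203: (a',b')=(56618616450169,0) over F_{116445516738857}.
Double-and-add over 101: 3-1 doublings, 2-1 additions; each step l_{T,T}/v_{2T} or l_{T,P'}/v at Q'+S for random S.
So e_{5}(P',Q') = 52815403594700 + 41029988691460*t + 96645212672052*t^2 + 55596481136642*t^3.
Hence e(P,Q) = 92212777681679 + 36332851249969*t + 44624904171662*t^2 + 40096052415595*t^3 in F_{116445516738857^4}^*.

92212777681679 + 36332851249969*t + 44624904171662*t^2 + 40096052415595*t^3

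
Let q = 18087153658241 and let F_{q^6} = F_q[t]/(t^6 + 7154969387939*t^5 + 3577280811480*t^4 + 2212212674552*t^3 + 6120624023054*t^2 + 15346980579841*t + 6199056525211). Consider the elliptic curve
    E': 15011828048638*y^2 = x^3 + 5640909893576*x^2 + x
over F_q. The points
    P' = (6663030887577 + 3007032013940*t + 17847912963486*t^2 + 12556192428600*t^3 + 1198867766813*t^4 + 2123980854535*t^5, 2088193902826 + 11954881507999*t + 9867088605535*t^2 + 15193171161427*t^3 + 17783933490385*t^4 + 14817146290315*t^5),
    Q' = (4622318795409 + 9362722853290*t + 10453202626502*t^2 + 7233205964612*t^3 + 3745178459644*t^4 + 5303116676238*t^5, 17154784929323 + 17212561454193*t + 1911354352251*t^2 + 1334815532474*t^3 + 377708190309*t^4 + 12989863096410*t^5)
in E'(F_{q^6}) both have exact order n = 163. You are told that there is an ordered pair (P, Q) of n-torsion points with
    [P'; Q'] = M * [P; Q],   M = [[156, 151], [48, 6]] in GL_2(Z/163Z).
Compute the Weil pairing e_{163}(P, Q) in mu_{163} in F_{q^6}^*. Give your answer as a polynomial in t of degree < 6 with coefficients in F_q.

Under M = [[156,151],[48,6]] in GL_2(Z/163), e_{163}(P',Q') = e_{163}(P,Q)^(156*6-151*48 mod 163).
156*6 - 151*48 = -6312; reduced mod 163: det = 45, inverse 29.
Undo Montgomery via alpha=9014872515466, beta=7338151073679: (a',b')=(3084918079995,9520243324772) over F_{18087153658241}.
Run Miller on y^2=x^3+3084918079995*x+9520243324772 over F_{18087153658241}: ladder 10100011 (8 bits); e = f_P(D_Q)/f_Q(D_P).
Result: e(P',Q') = 10355411202910 + 14550489116254*t + 6959898330783*t^2 + 8824033737295*t^3 + 14086183624104*t^4 + 2827449474007*t^5.
Finally e_{163}(P,Q) = 10329269418362 + 16850749249320*t + 4637147961905*t^2 + 907451933316*t^3 + 5047499762793*t^4 + 1017382211798*t^5.

10329269418362 + 16850749249320*t + 4637147961905*t^2 + 907451933316*t^3 + 5047499762793*t^4 + 1017382211798*t^5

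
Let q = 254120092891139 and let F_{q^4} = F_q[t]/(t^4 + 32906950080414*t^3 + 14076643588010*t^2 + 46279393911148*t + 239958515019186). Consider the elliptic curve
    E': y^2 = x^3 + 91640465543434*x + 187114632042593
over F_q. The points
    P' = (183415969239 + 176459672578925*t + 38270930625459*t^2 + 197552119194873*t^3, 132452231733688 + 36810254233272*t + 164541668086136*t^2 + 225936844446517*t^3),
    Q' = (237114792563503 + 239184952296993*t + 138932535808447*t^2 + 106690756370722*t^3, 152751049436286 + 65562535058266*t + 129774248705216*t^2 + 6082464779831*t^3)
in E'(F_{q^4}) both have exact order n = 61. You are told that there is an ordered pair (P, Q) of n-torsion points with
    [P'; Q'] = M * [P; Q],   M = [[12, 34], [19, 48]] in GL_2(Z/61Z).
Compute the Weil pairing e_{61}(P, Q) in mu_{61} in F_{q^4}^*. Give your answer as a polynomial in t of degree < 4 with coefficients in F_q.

222876979879691 + 135147274521887*t + 123423705598610*t^2 + 248471296343927*t^3

Alternating bilinearity on E[61] (values in mu_{61} in F_{254120092891139^4}) gives e(P',Q') = e(P,Q)^det(M).
Hence e(P,Q) = e(P',Q')^{27} where 27 = 52^{-1} mod 61.
Double-and-add over 111101: 6-1 doublings, 5-1 additions; each step l_{T,T}/v_{2T} or l_{T,P'}/v at Q'+S for random S.
The quotient is 188424985996247 + 167148875473397*t + 176068638333608*t^2 + 182377274631006*t^3.
e_{61}(P,Q) = (188424985996247 + 167148875473397*t + 176068638333608*t^2 + 182377274631006*t^3)^{27} = 222876979879691 + 135147274521887*t + 123423705598610*t^2 + 248471296343927*t^3.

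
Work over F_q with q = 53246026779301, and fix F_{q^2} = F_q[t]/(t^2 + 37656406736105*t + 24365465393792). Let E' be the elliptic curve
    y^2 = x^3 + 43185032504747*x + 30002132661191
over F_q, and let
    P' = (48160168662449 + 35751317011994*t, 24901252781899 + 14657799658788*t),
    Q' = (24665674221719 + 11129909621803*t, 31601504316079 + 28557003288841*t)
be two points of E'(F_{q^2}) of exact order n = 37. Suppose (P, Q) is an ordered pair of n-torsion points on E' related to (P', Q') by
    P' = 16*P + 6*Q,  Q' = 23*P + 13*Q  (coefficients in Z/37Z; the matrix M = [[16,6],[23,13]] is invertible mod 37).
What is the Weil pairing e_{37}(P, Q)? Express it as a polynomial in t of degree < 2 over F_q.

Under M = [[16,6],[23,13]] in GL_2(Z/37), e_{37}(P',Q') = e_{37}(P,Q)^(16*13-6*23 mod 37).
det(M) mod 37 = 33; its inverse in (Z/37)^* is 9 (check: 33*9 mod 37 = 1).
n = 37 = (100101)_2 (6 bits, wt 3); accumulate f_{37,P'}(Q'+S)/f_{37,P'}(S) along the 5-step ladder.
e_{37}(P',Q') = 928997548943 + 38875539864769*t.
Hence e(P,Q) = 16728057578877 + 13720660095180*t in F_{53246026779301^2}^*.

16728057578877 + 13720660095180*t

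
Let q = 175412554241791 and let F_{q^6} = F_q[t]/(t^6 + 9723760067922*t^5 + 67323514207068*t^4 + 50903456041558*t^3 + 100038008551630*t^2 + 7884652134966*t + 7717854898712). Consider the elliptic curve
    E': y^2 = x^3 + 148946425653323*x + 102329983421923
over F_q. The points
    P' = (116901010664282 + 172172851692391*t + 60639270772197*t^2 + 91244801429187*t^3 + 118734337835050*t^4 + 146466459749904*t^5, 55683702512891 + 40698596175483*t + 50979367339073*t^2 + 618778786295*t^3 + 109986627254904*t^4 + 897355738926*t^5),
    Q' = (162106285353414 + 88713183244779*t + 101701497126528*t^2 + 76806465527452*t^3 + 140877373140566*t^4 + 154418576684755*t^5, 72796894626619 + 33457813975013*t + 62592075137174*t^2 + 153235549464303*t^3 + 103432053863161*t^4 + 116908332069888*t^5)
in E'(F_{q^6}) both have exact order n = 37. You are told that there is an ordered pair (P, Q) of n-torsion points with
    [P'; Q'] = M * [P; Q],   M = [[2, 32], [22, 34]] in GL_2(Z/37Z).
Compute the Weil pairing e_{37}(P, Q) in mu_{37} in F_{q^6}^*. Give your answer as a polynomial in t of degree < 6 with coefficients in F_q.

33938284159988 + 49807287318617*t + 74442099286592*t^2 + 69970199442368*t^3 + 93651623814696*t^4 + 112850330237520*t^5

e_{37} is bilinear + alternating on E[37], so e_{37}(2*P + 32*Q, 22*P + 34*Q) = e_{37}(P,Q)^(2*34-32*22).
det M = 2*34 - 32*22 = -636 = 30 (mod 37); 30^{-1} = 21 (mod 37).
Double-and-add over 100101: 6-1 doublings, 3-1 additions; each step l_{T,T}/v_{2T} or l_{T,P'}/v at Q'+S for random S.
The quotient is 161613252168682 + 131061101242717*t + 26281056451200*t^2 + 54018156054534*t^3 + 151551095405900*t^4 + 163611298514783*t^5.
(161613252168682 + 131061101242717*t + 26281056451200*t^2 + 54018156054534*t^3 + 151551095405900*t^4 + 163611298514783*t^5)^{21} mod (175412554241791,f) = 33938284159988 + 49807287318617*t + 74442099286592*t^2 + 69970199442368*t^3 + 93651623814696*t^4 + 112850330237520*t^5.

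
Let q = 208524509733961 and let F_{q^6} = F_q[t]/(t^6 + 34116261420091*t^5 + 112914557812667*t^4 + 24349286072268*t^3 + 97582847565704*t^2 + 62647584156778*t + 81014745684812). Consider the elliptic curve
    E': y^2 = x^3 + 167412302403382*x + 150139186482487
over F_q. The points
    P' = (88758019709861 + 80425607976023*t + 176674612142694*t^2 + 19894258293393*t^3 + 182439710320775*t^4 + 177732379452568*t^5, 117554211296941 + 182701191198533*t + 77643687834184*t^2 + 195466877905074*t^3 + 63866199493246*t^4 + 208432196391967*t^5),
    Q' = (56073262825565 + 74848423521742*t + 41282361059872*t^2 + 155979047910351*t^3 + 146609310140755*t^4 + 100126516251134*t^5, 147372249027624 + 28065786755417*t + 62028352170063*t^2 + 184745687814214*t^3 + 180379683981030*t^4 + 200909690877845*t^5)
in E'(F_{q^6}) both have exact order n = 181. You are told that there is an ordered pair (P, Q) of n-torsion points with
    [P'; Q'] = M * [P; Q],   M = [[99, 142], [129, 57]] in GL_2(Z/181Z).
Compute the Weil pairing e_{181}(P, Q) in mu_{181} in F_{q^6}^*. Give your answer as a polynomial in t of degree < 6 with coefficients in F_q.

e_{181}(aP+bQ,cP+dQ) = e_{181}(P,Q)^(ad-bc); with (a,b,c,d)=(99,142,129,57) this gives the det-181 law.
Hence e(P,Q) = e(P',Q')^{36} where 36 = 176^{-1} mod 181.
Miller loop for e_{181} over F_{208524509733961^6}: bits of 181 = 10110101; 7 double steps + 4 add steps, l/v at each.
f_P(D_Q)/f_Q(D_P) = 124664670469637 + 166412052896448*t + 9893136453083*t^2 + 2540511816273*t^3 + 17929734560474*t^4 + 171170185036397*t^5.
Hence e(P,Q) = 166435955579150 + 42280378479855*t + 155068331149694*t^2 + 9372507145683*t^3 + 70287517634141*t^4 + 106274252812598*t^5 in F_{208524509733961^6}^*.

166435955579150 + 42280378479855*t + 155068331149694*t^2 + 9372507145683*t^3 + 70287517634141*t^4 + 106274252812598*t^5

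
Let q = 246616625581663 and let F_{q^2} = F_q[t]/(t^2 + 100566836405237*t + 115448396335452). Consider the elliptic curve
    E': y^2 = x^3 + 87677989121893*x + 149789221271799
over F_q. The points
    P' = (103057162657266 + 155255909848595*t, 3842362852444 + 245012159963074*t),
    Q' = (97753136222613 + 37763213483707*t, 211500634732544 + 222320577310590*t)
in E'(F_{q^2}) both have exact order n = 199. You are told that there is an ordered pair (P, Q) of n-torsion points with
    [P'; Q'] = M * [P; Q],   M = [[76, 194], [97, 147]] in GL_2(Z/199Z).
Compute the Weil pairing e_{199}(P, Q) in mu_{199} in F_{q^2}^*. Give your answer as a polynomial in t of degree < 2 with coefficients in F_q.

121992077546760 + 37685862711627*t

Alternating bilinearity on E[199] (values in mu_{199} in F_{246616625581663^2}) gives e(P',Q') = e(P,Q)^det(M).
Inverting 115 mod 199: 45. Thus e_{199}(P,Q) = e(P',Q')^{45}.
8-bit Miller (11000111) on E'/F_{246616625581663} with a'=87677989121893, b'=149789221271799: accumulate tangent/chord ratios at Q'+S and P'+S'.
f_P(D_Q)/f_Q(D_P) = 82897543941583 + 32107719445148*t.
Thus e_{199}(P,Q) = 121992077546760 + 37685862711627*t.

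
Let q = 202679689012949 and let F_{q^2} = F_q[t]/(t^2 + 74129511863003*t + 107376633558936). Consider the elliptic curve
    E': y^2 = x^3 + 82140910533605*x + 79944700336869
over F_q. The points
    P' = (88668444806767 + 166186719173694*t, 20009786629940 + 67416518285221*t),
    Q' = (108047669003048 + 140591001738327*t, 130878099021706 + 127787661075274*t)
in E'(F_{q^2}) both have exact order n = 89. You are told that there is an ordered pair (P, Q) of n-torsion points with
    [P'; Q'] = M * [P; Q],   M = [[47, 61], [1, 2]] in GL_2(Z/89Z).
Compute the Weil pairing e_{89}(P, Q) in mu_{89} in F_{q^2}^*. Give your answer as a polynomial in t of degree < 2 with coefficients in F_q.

95250504718147 + 105227257692385*t

Alternating bilinearity on E[89] (values in mu_{89} in F_{202679689012949^2}) gives e(P',Q') = e(P,Q)^det(M).
So e_{89}(P,Q) = e_{89}(P',Q')^{27}, since 33*27 = 1 mod 89.
Miller loop for e_{89} over F_{202679689012949^2}: bits of 89 = 1011001; 6 double steps + 3 add steps, l/v at each.
The quotient is 158583204430749 + 163849503856983*t.
(158583204430749 + 163849503856983*t)^{27} mod (202679689012949,f) = 95250504718147 + 105227257692385*t.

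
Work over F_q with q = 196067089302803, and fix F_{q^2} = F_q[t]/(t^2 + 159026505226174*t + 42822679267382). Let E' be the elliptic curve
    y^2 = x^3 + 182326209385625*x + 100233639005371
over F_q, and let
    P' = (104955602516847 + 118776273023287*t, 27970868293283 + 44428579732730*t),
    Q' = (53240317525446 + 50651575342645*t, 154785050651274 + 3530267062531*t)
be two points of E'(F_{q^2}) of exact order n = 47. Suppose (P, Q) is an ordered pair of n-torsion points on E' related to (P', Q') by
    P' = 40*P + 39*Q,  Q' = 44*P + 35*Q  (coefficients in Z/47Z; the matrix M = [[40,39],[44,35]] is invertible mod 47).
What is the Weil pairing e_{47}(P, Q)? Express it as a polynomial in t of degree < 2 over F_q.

The 47-Weil pairing on E[47] over F_{196067089302803} is alternating-bilinear: e_{47}(P',Q') = e_{47}(P,Q)^det(M).
40*35 - 39*44 = -316; reduced mod 47: det = 13, inverse 29.
Build f_{47,P'} and f_{47,Q'} via the 6-bit ladder of 47=101111_2; evaluate at shifted divisors; quotient in F_{196067089302803^2}.
So e_{47}(P',Q') = 111004995026862 + 81466045457191*t.
Hence e(P,Q) = 142540182853680 + 168047324823765*t in F_{196067089302803^2}^*.

142540182853680 + 168047324823765*t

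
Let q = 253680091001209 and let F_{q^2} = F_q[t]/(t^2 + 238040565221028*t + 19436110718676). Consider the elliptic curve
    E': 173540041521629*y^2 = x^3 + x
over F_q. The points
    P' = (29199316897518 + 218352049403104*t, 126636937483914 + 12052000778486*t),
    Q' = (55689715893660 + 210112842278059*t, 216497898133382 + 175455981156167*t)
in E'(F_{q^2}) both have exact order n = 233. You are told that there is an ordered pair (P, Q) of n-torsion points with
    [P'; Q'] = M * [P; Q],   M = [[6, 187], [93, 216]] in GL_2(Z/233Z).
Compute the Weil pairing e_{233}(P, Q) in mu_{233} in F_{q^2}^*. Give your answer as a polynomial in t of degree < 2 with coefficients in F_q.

Since e_{233}(P,P)=e_{233}(Q,Q)=1 and e_{233}(Q,P)=e_{233}(P,Q)^{-1}, expanding e_{233}(6*P + 187*Q,93*P + 216*Q) leaves e(P,Q)^det(M).
So e_{233}(P,Q) = e_{233}(P',Q')^{220}, since 215*220 = 1 mod 233.
(x,y)|->(21000550923395x,21000550923395y) sends E' to y^2=x^3+188647582377067*x.
Run Miller on y^2=x^3+188647582377067*x over F_{253680091001209}: ladder 11101001 (8 bits); e = f_P(D_Q)/f_Q(D_P).
e_{233}(P',Q') = 53145955871780 + 23258943843024*t.
e_{233}(P,Q) = (53145955871780 + 23258943843024*t)^{220} = 49621848911255 + 173548753492579*t.

49621848911255 + 173548753492579*t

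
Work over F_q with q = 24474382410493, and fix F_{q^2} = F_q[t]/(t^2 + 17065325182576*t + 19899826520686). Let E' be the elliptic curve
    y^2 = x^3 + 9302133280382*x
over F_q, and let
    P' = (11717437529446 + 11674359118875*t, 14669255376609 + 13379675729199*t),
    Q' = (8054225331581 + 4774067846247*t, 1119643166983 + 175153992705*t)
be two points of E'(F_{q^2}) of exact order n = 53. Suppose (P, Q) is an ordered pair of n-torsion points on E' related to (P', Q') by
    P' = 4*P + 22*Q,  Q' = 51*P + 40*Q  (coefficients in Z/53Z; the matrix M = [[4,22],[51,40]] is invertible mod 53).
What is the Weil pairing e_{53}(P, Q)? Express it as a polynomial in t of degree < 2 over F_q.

15875522293837 + 18601550072082*t

Alternating bilinearity on E[53] (values in mu_{53} in F_{24474382410493^2}) gives e(P',Q') = e(P,Q)^det(M).
4*40 - 22*51 = -962; reduced mod 53: det = 45, inverse 33.
Run Miller on y^2=x^3+9302133280382*x over F_{24474382410493}: ladder 110101 (6 bits); e = f_P(D_Q)/f_Q(D_P).
e_{53}(P',Q') = 13751539637475 + 11054216772109*t.
Hence e(P,Q) = 15875522293837 + 18601550072082*t in F_{24474382410493^2}^*.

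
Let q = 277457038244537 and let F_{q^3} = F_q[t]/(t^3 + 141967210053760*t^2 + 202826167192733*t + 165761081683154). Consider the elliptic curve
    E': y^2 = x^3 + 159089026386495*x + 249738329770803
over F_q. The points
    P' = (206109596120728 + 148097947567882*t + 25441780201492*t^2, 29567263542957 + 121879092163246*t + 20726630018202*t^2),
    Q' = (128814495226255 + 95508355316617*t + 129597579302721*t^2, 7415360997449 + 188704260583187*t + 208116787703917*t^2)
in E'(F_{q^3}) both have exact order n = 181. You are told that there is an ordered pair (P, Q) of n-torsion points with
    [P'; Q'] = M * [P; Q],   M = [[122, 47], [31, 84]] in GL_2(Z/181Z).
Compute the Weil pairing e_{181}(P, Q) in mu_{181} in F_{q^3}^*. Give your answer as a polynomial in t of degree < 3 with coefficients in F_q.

207752172284274 + 262204072129655*t + 196724776429508*t^2

Alternating bilinearity on E[181] (values in mu_{181} in F_{277457038244537^3}) gives e(P',Q') = e(P,Q)^det(M).
122*84 - 47*31 = 8791; reduced mod 181: det = 103, inverse 58.
Double-and-add over 10110101: 8-1 doublings, 5-1 additions; each step l_{T,T}/v_{2T} or l_{T,P'}/v at Q'+S for random S.
e_{181}(P',Q') = 187573144396502 + 105667338148028*t + 97980216456521*t^2.
Finally e_{181}(P,Q) = 207752172284274 + 262204072129655*t + 196724776429508*t^2.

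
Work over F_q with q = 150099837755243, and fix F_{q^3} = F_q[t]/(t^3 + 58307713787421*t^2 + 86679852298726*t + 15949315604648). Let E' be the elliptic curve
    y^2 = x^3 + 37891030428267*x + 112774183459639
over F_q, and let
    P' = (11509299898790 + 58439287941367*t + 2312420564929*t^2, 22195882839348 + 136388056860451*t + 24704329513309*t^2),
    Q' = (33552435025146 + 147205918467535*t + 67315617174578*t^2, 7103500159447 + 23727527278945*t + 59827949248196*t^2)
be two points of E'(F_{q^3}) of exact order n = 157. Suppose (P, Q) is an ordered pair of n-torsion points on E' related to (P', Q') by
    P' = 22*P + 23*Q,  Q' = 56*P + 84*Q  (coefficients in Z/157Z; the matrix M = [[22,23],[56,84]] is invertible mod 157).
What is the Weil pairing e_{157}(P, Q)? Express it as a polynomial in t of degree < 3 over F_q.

98947238126496 + 35321752645343*t + 55746582782853*t^2

Since e_{157}(P,P)=e_{157}(Q,Q)=1 and e_{157}(Q,P)=e_{157}(P,Q)^{-1}, expanding e_{157}(22*P + 23*Q,56*P + 84*Q) leaves e(P,Q)^det(M).
So e_{157}(P,Q) = e_{157}(P',Q')^{30}, since 89*30 = 1 mod 157.
Miller loop for e_{157} over F_{150099837755243^3}: bits of 157 = 10011101; 7 double steps + 4 add steps, l/v at each.
Result: e(P',Q') = 57570982070898 + 148439474321870*t + 80756991239019*t^2.
Thus e_{157}(P,Q) = 98947238126496 + 35321752645343*t + 55746582782853*t^2.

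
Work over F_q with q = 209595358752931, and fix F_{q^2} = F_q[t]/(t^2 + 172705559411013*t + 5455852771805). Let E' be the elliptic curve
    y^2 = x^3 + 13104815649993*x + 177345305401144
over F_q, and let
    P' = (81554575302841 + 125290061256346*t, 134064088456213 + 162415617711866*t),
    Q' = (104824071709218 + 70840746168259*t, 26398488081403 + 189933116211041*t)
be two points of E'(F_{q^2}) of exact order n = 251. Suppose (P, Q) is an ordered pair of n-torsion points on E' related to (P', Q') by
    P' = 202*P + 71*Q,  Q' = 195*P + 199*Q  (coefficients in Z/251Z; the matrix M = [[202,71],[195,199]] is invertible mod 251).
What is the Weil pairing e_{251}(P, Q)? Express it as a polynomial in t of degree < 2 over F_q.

Under M = [[202,71],[195,199]] in GL_2(Z/251), e_{251}(P',Q') = e_{251}(P,Q)^(202*199-71*195 mod 251).
Hence e(P,Q) = e(P',Q')^{125} where 125 = 249^{-1} mod 251.
Build f_{251,P'} and f_{251,Q'} via the 8-bit ladder of 251=11111011_2; evaluate at shifted divisors; quotient in F_{209595358752931^2}.
f_P(D_Q)/f_Q(D_P) = 204658172168632 + 14266162671970*t.
Thus e_{251}(P,Q) = 50573061905520 + 76146392599826*t.

50573061905520 + 76146392599826*t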